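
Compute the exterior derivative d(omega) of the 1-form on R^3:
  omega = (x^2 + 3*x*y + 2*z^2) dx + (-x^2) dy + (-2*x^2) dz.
d(omega) = (-5*x) dx ∧ dy + (-4*x - 4*z) dx ∧ dz

For a 1-form omega = sum_i f_i dx_i, the exterior derivative is
  d(omega) = sum_{i < j} (∂f_j/∂x_i - ∂f_i/∂x_j) dx_i ∧ dx_j.
  coefficient of dx ∧ dy: ∂f_2/∂x - ∂f_1/∂y = ∂(-x^2)/∂x - ∂(x^2 + 3*x*y + 2*z^2)/∂y = -5*x
  coefficient of dx ∧ dz: ∂f_3/∂x - ∂f_1/∂z = ∂(-2*x^2)/∂x - ∂(x^2 + 3*x*y + 2*z^2)/∂z = -4*x - 4*z
Assembling: d(omega) = (-5*x) dx ∧ dy + (-4*x - 4*z) dx ∧ dz.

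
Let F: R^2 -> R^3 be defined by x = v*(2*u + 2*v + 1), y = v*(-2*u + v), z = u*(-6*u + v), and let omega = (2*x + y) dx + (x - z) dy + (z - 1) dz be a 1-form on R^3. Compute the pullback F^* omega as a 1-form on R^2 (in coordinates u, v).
F^* omega = (72*u^3 - 30*u^2*v + 3*u*v^2 + 12*u + 6*v^3 + 2*v^2 - v) du + (-18*u^3 + 15*u^2*v + 16*u*v^2 + 4*u*v - u + 24*v^3 + 15*v^2 + 2*v) dv

Using F^*(f dg) = (f ∘ F) d(g ∘ F), substitute each coordinate x_i by F_i(u, v) in f_i, and replace dx_i by d F_i = (∂F_i/∂u) du + (∂F_i/∂v) dv.
  For the x component: f_1(F) = v*(2*u + 5*v + 2); d F_1 = (2*v) du + (2*u + 4*v + 1) dv
  For the y component: f_2(F) = 6*u^2 + u*v + 2*v^2 + v; d F_2 = (-2*v) du + (-2*u + 2*v) dv
  For the z component: f_3(F) = -6*u^2 + u*v - 1; d F_3 = (-12*u + v) du + (u) dv
Combining and collecting du, dv coefficients:
  coeff of du: 72*u^3 - 30*u^2*v + 3*u*v^2 + 12*u + 6*v^3 + 2*v^2 - v
  coeff of dv: -18*u^3 + 15*u^2*v + 16*u*v^2 + 4*u*v - u + 24*v^3 + 15*v^2 + 2*v
F^* omega = (72*u^3 - 30*u^2*v + 3*u*v^2 + 12*u + 6*v^3 + 2*v^2 - v) du + (-18*u^3 + 15*u^2*v + 16*u*v^2 + 4*u*v - u + 24*v^3 + 15*v^2 + 2*v) dv.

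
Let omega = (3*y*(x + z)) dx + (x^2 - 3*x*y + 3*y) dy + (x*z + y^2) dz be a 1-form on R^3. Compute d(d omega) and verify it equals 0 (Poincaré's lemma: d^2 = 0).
d(d omega) = 0

Step 1: d omega = sum_{i<j} (∂f_j/∂x_i - ∂f_i/∂x_j) dx_i ∧ dx_j:
  coeff of dx ∧ dy: -x - 3*y - 3*z
  coeff of dx ∧ dz: -3*y + z
  coeff of dy ∧ dz: 2*y
Step 2: Apply d again to each 2-form coefficient. The only possible 3-form in R^3 is dx ∧ dy ∧ dz, with coefficient
  ∂(coeff of dy∧dz)/∂x - ∂(coeff of dx∧dz)/∂y + ∂(coeff of dx∧dy)/∂z
  = ∂/∂x (2*y) - ∂/∂y (-3*y + z) + ∂/∂z (-x - 3*y - 3*z).
Each of these terms simplifies to sums of mixed partials that cancel in pairs. The result is 0 (by equality of mixed partials for smooth functions — Schwarz / Clairaut).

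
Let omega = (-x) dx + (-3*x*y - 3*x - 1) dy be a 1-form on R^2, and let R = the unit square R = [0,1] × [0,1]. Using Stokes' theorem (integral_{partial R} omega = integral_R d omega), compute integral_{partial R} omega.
integral_(partial R) omega = -9/2

Stokes: integral_partial_R omega = integral_R d omega with d omega = (∂Q/∂x - ∂P/∂y) dx ∧ dy.
  ∂Q/∂x = -3*y - 3
  ∂P/∂y = 0
  integrand = ∂Q/∂x - ∂P/∂y = -3*y - 3.
Integrating over R: integral_0^1 integral_0^1 (-3*y - 3) dx dy = -9/2.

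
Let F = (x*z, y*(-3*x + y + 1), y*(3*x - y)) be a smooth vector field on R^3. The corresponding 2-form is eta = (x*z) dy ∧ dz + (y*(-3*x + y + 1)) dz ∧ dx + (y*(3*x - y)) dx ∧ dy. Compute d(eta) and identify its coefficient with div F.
d(eta) = (-3*x + 2*y + z + 1) dx ∧ dy ∧ dz; div F = -3*x + 2*y + z + 1

For a 2-form in R^3 of the form above, applying d gives a 3-form with coefficient ∂P/∂x + ∂Q/∂y + ∂R/∂z:
  ∂P/∂x = z
  ∂Q/∂y = -3*x + 2*y + 1
  ∂R/∂z = 0
Sum = -3*x + 2*y + z + 1, which is exactly div F.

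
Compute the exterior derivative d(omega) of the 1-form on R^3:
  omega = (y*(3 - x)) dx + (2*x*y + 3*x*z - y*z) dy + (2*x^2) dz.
d(omega) = (x + 2*y + 3*z - 3) dx ∧ dy + (4*x) dx ∧ dz + (-3*x + y) dy ∧ dz

For a 1-form omega = sum_i f_i dx_i, the exterior derivative is
  d(omega) = sum_{i < j} (∂f_j/∂x_i - ∂f_i/∂x_j) dx_i ∧ dx_j.
  coefficient of dx ∧ dy: ∂f_2/∂x - ∂f_1/∂y = ∂(2*x*y + 3*x*z - y*z)/∂x - ∂(y*(3 - x))/∂y = x + 2*y + 3*z - 3
  coefficient of dx ∧ dz: ∂f_3/∂x - ∂f_1/∂z = ∂(2*x^2)/∂x - ∂(y*(3 - x))/∂z = 4*x
  coefficient of dy ∧ dz: ∂f_3/∂y - ∂f_2/∂z = ∂(2*x^2)/∂y - ∂(2*x*y + 3*x*z - y*z)/∂z = -3*x + y
Assembling: d(omega) = (x + 2*y + 3*z - 3) dx ∧ dy + (4*x) dx ∧ dz + (-3*x + y) dy ∧ dz.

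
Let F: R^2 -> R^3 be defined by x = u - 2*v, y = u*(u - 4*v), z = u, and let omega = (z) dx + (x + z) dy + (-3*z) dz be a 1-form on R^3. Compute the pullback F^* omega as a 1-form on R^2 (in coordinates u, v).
F^* omega = (4*u^2 - 12*u*v - 2*u + 8*v^2) du + (2*u*(-4*u + 4*v - 1)) dv

Using F^*(f dg) = (f ∘ F) d(g ∘ F), substitute each coordinate x_i by F_i(u, v) in f_i, and replace dx_i by d F_i = (∂F_i/∂u) du + (∂F_i/∂v) dv.
  For the x component: f_1(F) = u; d F_1 = (1) du + (-2) dv
  For the y component: f_2(F) = 2*u - 2*v; d F_2 = (2*u - 4*v) du + (-4*u) dv
  For the z component: f_3(F) = -3*u; d F_3 = (1) du + (0) dv
Combining and collecting du, dv coefficients:
  coeff of du: 4*u^2 - 12*u*v - 2*u + 8*v^2
  coeff of dv: 2*u*(-4*u + 4*v - 1)
F^* omega = (4*u^2 - 12*u*v - 2*u + 8*v^2) du + (2*u*(-4*u + 4*v - 1)) dv.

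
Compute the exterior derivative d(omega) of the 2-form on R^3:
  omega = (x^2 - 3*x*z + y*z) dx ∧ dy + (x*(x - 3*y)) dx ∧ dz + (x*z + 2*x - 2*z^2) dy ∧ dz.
d(omega) = (y + z + 2) dx ∧ dy ∧ dz

For a 2-form omega = sum_{i<j} g_{ij} dx_i ∧ dx_j, the exterior derivative is
  d(omega) = sum_{i<j} d(g_{ij}) ∧ dx_i ∧ dx_j = sum_{i<j, k} (∂g_{ij}/∂x_k) dx_k ∧ dx_i ∧ dx_j.
Expand each term, using dx_k ∧ dx_i ∧ dx_j = sgn(permutation) dx_{(a)} ∧ dx_{(b)} ∧ dx_{(c)} with (a < b < c) sorted:
  d(x^2 - 3*x*z + y*z) includes (∂/∂z)(x^2 - 3*x*z + y*z) dz = (-3*x + y) dz, which multiplied by dx ∧ dy gives (-3*x + y) dx ∧ dy ∧ dz
  d(x*(x - 3*y)) includes (∂/∂y)(x*(x - 3*y)) dy = (-3*x) dy, which multiplied by dx ∧ dz gives (3*x) dx ∧ dy ∧ dz
  d(x*z + 2*x - 2*z^2) includes (∂/∂x)(x*z + 2*x - 2*z^2) dx = (z + 2) dx, which multiplied by dy ∧ dz gives (z + 2) dx ∧ dy ∧ dz
Collecting like 3-forms: d(omega) = (y + z + 2) dx ∧ dy ∧ dz.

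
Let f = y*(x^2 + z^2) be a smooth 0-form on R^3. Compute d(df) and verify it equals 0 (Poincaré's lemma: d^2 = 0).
d(df) = 0

Step 1: df = sum_i (∂f/∂x_i) dx_i = (2*x*y) dx + (x^2 + z^2) dy + (2*y*z) dz.
Step 2: Apply d again. Using the 1-form formula, the coefficient of dx ∧ dy in d(df) is ∂^2 f/∂x ∂y - ∂^2 f/∂y ∂x = (2*x) - (2*x) = 0 (equality of mixed partials for smooth f).
Similarly for dx ∧ dz and dy ∧ dz — all coefficients vanish. So d(df) = 0.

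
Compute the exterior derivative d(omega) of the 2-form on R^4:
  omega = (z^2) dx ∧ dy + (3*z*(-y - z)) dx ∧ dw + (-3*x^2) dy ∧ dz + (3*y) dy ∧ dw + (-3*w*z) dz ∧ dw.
d(omega) = (-6*x + 2*z) dx ∧ dy ∧ dz + (3*z) dx ∧ dy ∧ dw + (3*y + 6*z) dx ∧ dz ∧ dw

For a 2-form omega = sum_{i<j} g_{ij} dx_i ∧ dx_j, the exterior derivative is
  d(omega) = sum_{i<j} d(g_{ij}) ∧ dx_i ∧ dx_j = sum_{i<j, k} (∂g_{ij}/∂x_k) dx_k ∧ dx_i ∧ dx_j.
Expand each term, using dx_k ∧ dx_i ∧ dx_j = sgn(permutation) dx_{(a)} ∧ dx_{(b)} ∧ dx_{(c)} with (a < b < c) sorted:
  d(z^2) includes (∂/∂z)(z^2) dz = (2*z) dz, which multiplied by dx ∧ dy gives (2*z) dx ∧ dy ∧ dz
  d(3*z*(-y - z)) includes (∂/∂y)(3*z*(-y - z)) dy = (-3*z) dy, which multiplied by dx ∧ dw gives (3*z) dx ∧ dy ∧ dw
  d(3*z*(-y - z)) includes (∂/∂z)(3*z*(-y - z)) dz = (-3*y - 6*z) dz, which multiplied by dx ∧ dw gives (3*y + 6*z) dx ∧ dz ∧ dw
  d(-3*x^2) includes (∂/∂x)(-3*x^2) dx = (-6*x) dx, which multiplied by dy ∧ dz gives (-6*x) dx ∧ dy ∧ dz
Collecting like 3-forms: d(omega) = (-6*x + 2*z) dx ∧ dy ∧ dz + (3*z) dx ∧ dy ∧ dw + (3*y + 6*z) dx ∧ dz ∧ dw.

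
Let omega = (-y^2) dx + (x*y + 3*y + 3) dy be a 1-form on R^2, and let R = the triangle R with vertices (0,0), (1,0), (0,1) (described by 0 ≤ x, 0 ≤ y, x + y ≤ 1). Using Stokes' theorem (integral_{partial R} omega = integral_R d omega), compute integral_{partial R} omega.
integral_(partial R) omega = 1/2

Stokes: integral_partial_R omega = integral_R d omega with d omega = (∂Q/∂x - ∂P/∂y) dx ∧ dy.
  ∂Q/∂x = y
  ∂P/∂y = -2*y
  integrand = ∂Q/∂x - ∂P/∂y = 3*y.
Integrating over R: integral_0^1 integral_0^{1-x} (3*y) dy dx = 1/2.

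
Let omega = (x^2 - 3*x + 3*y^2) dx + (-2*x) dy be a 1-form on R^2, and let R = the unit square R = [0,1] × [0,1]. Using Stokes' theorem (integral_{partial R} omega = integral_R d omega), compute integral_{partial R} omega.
integral_(partial R) omega = -5

Stokes: integral_partial_R omega = integral_R d omega with d omega = (∂Q/∂x - ∂P/∂y) dx ∧ dy.
  ∂Q/∂x = -2
  ∂P/∂y = 6*y
  integrand = ∂Q/∂x - ∂P/∂y = -6*y - 2.
Integrating over R: integral_0^1 integral_0^1 (-6*y - 2) dx dy = -5.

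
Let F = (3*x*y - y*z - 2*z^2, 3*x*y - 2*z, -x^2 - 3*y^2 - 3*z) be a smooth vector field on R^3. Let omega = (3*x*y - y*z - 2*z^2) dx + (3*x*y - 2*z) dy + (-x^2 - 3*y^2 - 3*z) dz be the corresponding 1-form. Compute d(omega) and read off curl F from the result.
d(omega) = (2 - 6*y) dy ∧ dz + (2*x - y - 4*z) dz ∧ dx + (-3*x + 3*y + z) dx ∧ dy; curl F = (2 - 6*y, 2*x - y - 4*z, -3*x + 3*y + z)

d omega = sum_{i<j} (∂f_j/∂x_i - ∂f_i/∂x_j) dx_i ∧ dx_j. Under the identification (dy ∧ dz, dz ∧ dx, dx ∧ dy) ↔ (e_x, e_y, e_z), the coefficients are exactly the components of curl F. Compute:
  ∂R/∂y - ∂Q/∂z = (-6*y) - (-2) = 2 - 6*y
  ∂P/∂z - ∂R/∂x = (-y - 4*z) - (-2*x) = 2*x - y - 4*z
  ∂Q/∂x - ∂P/∂y = (3*y) - (3*x - z) = -3*x + 3*y + z.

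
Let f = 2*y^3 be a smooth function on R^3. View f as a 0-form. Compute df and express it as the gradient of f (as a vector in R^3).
df = (0) dx + (6*y^2) dy + (0) dz; grad f = (0, 6*y^2, 0)

For a 0-form f, d f = (∂f/∂x) dx + (∂f/∂y) dy + (∂f/∂z) dz. The components of the vector representation are exactly the entries of grad f in Cartesian coordinates:
  ∂f/∂x = 0
  ∂f/∂y = 6*y^2
  ∂f/∂z = 0.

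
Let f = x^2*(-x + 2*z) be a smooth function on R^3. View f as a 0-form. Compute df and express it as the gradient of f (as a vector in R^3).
df = (x*(-3*x + 4*z)) dx + (0) dy + (2*x^2) dz; grad f = (x*(-3*x + 4*z), 0, 2*x^2)

For a 0-form f, d f = (∂f/∂x) dx + (∂f/∂y) dy + (∂f/∂z) dz. The components of the vector representation are exactly the entries of grad f in Cartesian coordinates:
  ∂f/∂x = x*(-3*x + 4*z)
  ∂f/∂y = 0
  ∂f/∂z = 2*x^2.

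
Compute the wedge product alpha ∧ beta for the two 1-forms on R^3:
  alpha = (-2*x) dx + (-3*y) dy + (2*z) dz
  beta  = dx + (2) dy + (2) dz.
alpha ∧ beta = (-4*x + 3*y) dx ∧ dy + (-4*x - 2*z) dx ∧ dz + (-6*y - 4*z) dy ∧ dz

Distribute the wedge, using dx_i ∧ dx_j = -dx_j ∧ dx_i and dx_i ∧ dx_i = 0. For each pair (i, j) with i < j, the coefficient of dx_i ∧ dx_j in alpha ∧ beta is (alpha_i * beta_j - alpha_j * beta_i). Collecting: alpha ∧ beta = (-4*x + 3*y) dx ∧ dy + (-4*x - 2*z) dx ∧ dz + (-6*y - 4*z) dy ∧ dz.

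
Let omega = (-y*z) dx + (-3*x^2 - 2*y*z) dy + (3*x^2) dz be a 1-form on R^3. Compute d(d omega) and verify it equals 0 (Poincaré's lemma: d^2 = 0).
d(d omega) = 0

Step 1: d omega = sum_{i<j} (∂f_j/∂x_i - ∂f_i/∂x_j) dx_i ∧ dx_j:
  coeff of dx ∧ dy: -6*x + z
  coeff of dx ∧ dz: 6*x + y
  coeff of dy ∧ dz: 2*y
Step 2: Apply d again to each 2-form coefficient. The only possible 3-form in R^3 is dx ∧ dy ∧ dz, with coefficient
  ∂(coeff of dy∧dz)/∂x - ∂(coeff of dx∧dz)/∂y + ∂(coeff of dx∧dy)/∂z
  = ∂/∂x (2*y) - ∂/∂y (6*x + y) + ∂/∂z (-6*x + z).
Each of these terms simplifies to sums of mixed partials that cancel in pairs. The result is 0 (by equality of mixed partials for smooth functions — Schwarz / Clairaut).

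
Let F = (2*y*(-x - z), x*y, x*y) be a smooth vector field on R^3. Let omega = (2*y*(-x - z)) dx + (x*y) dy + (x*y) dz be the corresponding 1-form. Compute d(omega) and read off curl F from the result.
d(omega) = (x) dy ∧ dz + (-3*y) dz ∧ dx + (2*x + y + 2*z) dx ∧ dy; curl F = (x, -3*y, 2*x + y + 2*z)

d omega = sum_{i<j} (∂f_j/∂x_i - ∂f_i/∂x_j) dx_i ∧ dx_j. Under the identification (dy ∧ dz, dz ∧ dx, dx ∧ dy) ↔ (e_x, e_y, e_z), the coefficients are exactly the components of curl F. Compute:
  ∂R/∂y - ∂Q/∂z = (x) - (0) = x
  ∂P/∂z - ∂R/∂x = (-2*y) - (y) = -3*y
  ∂Q/∂x - ∂P/∂y = (y) - (-2*x - 2*z) = 2*x + y + 2*z.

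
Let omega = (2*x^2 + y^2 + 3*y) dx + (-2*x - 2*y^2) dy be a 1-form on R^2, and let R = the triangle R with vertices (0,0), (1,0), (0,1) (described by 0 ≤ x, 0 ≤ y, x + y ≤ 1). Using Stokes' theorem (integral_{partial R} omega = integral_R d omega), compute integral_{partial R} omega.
integral_(partial R) omega = -17/6

Stokes: integral_partial_R omega = integral_R d omega with d omega = (∂Q/∂x - ∂P/∂y) dx ∧ dy.
  ∂Q/∂x = -2
  ∂P/∂y = 2*y + 3
  integrand = ∂Q/∂x - ∂P/∂y = -2*y - 5.
Integrating over R: integral_0^1 integral_0^{1-x} (-2*y - 5) dy dx = -17/6.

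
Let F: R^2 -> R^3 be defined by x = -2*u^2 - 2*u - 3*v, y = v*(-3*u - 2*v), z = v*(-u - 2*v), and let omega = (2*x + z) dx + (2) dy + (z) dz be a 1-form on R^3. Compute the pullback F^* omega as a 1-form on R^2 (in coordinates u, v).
F^* omega = (16*u^3 + 4*u^2*v + 24*u^2 + 9*u*v^2 + 26*u*v + 8*u + 2*v^3 + 4*v^2 + 6*v) du + (u^2*v + 12*u^2 + 6*u*v^2 + 3*u*v + 6*u + 8*v^3 + 6*v^2 + 10*v) dv

Using F^*(f dg) = (f ∘ F) d(g ∘ F), substitute each coordinate x_i by F_i(u, v) in f_i, and replace dx_i by d F_i = (∂F_i/∂u) du + (∂F_i/∂v) dv.
  For the x component: f_1(F) = -4*u^2 - u*v - 4*u - 2*v^2 - 6*v; d F_1 = (-4*u - 2) du + (-3) dv
  For the y component: f_2(F) = 2; d F_2 = (-3*v) du + (-3*u - 4*v) dv
  For the z component: f_3(F) = v*(-u - 2*v); d F_3 = (-v) du + (-u - 4*v) dv
Combining and collecting du, dv coefficients:
  coeff of du: 16*u^3 + 4*u^2*v + 24*u^2 + 9*u*v^2 + 26*u*v + 8*u + 2*v^3 + 4*v^2 + 6*v
  coeff of dv: u^2*v + 12*u^2 + 6*u*v^2 + 3*u*v + 6*u + 8*v^3 + 6*v^2 + 10*v
F^* omega = (16*u^3 + 4*u^2*v + 24*u^2 + 9*u*v^2 + 26*u*v + 8*u + 2*v^3 + 4*v^2 + 6*v) du + (u^2*v + 12*u^2 + 6*u*v^2 + 3*u*v + 6*u + 8*v^3 + 6*v^2 + 10*v) dv.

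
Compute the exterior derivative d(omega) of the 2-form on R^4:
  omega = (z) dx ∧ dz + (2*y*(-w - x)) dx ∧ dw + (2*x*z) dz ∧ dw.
d(omega) = (2*w + 2*x) dx ∧ dy ∧ dw + (2*z) dx ∧ dz ∧ dw

For a 2-form omega = sum_{i<j} g_{ij} dx_i ∧ dx_j, the exterior derivative is
  d(omega) = sum_{i<j} d(g_{ij}) ∧ dx_i ∧ dx_j = sum_{i<j, k} (∂g_{ij}/∂x_k) dx_k ∧ dx_i ∧ dx_j.
Expand each term, using dx_k ∧ dx_i ∧ dx_j = sgn(permutation) dx_{(a)} ∧ dx_{(b)} ∧ dx_{(c)} with (a < b < c) sorted:
  d(2*y*(-w - x)) includes (∂/∂y)(2*y*(-w - x)) dy = (-2*w - 2*x) dy, which multiplied by dx ∧ dw gives (2*w + 2*x) dx ∧ dy ∧ dw
  d(2*x*z) includes (∂/∂x)(2*x*z) dx = (2*z) dx, which multiplied by dz ∧ dw gives (2*z) dx ∧ dz ∧ dw
Collecting like 3-forms: d(omega) = (2*w + 2*x) dx ∧ dy ∧ dw + (2*z) dx ∧ dz ∧ dw.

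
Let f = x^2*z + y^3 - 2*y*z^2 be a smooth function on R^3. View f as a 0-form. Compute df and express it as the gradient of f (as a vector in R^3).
df = (2*x*z) dx + (3*y^2 - 2*z^2) dy + (x^2 - 4*y*z) dz; grad f = (2*x*z, 3*y^2 - 2*z^2, x^2 - 4*y*z)

For a 0-form f, d f = (∂f/∂x) dx + (∂f/∂y) dy + (∂f/∂z) dz. The components of the vector representation are exactly the entries of grad f in Cartesian coordinates:
  ∂f/∂x = 2*x*z
  ∂f/∂y = 3*y^2 - 2*z^2
  ∂f/∂z = x^2 - 4*y*z.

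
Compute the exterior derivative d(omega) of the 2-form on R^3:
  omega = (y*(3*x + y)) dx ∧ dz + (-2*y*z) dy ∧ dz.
d(omega) = (-3*x - 2*y) dx ∧ dy ∧ dz

For a 2-form omega = sum_{i<j} g_{ij} dx_i ∧ dx_j, the exterior derivative is
  d(omega) = sum_{i<j} d(g_{ij}) ∧ dx_i ∧ dx_j = sum_{i<j, k} (∂g_{ij}/∂x_k) dx_k ∧ dx_i ∧ dx_j.
Expand each term, using dx_k ∧ dx_i ∧ dx_j = sgn(permutation) dx_{(a)} ∧ dx_{(b)} ∧ dx_{(c)} with (a < b < c) sorted:
  d(y*(3*x + y)) includes (∂/∂y)(y*(3*x + y)) dy = (3*x + 2*y) dy, which multiplied by dx ∧ dz gives (-3*x - 2*y) dx ∧ dy ∧ dz
Collecting like 3-forms: d(omega) = (-3*x - 2*y) dx ∧ dy ∧ dz.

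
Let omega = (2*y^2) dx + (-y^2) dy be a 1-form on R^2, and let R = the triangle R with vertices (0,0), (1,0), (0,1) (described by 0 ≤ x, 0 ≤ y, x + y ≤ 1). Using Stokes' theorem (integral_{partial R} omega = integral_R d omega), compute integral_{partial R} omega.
integral_(partial R) omega = -2/3

Stokes: integral_partial_R omega = integral_R d omega with d omega = (∂Q/∂x - ∂P/∂y) dx ∧ dy.
  ∂Q/∂x = 0
  ∂P/∂y = 4*y
  integrand = ∂Q/∂x - ∂P/∂y = -4*y.
Integrating over R: integral_0^1 integral_0^{1-x} (-4*y) dy dx = -2/3.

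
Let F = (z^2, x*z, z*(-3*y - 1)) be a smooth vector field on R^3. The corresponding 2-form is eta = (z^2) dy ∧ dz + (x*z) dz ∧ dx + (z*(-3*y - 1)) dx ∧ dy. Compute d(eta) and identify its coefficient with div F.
d(eta) = (-3*y - 1) dx ∧ dy ∧ dz; div F = -3*y - 1

For a 2-form in R^3 of the form above, applying d gives a 3-form with coefficient ∂P/∂x + ∂Q/∂y + ∂R/∂z:
  ∂P/∂x = 0
  ∂Q/∂y = 0
  ∂R/∂z = -3*y - 1
Sum = -3*y - 1, which is exactly div F.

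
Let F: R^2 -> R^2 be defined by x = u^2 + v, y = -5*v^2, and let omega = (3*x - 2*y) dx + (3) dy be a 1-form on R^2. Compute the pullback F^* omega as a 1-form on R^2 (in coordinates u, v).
F^* omega = (2*u*(3*u^2 + 10*v^2 + 3*v)) du + (3*u^2 + 10*v^2 - 27*v) dv

Using F^*(f dg) = (f ∘ F) d(g ∘ F), substitute each coordinate x_i by F_i(u, v) in f_i, and replace dx_i by d F_i = (∂F_i/∂u) du + (∂F_i/∂v) dv.
  For the x component: f_1(F) = 3*u^2 + 10*v^2 + 3*v; d F_1 = (2*u) du + (1) dv
  For the y component: f_2(F) = 3; d F_2 = (0) du + (-10*v) dv
Combining and collecting du, dv coefficients:
  coeff of du: 2*u*(3*u^2 + 10*v^2 + 3*v)
  coeff of dv: 3*u^2 + 10*v^2 - 27*v
F^* omega = (2*u*(3*u^2 + 10*v^2 + 3*v)) du + (3*u^2 + 10*v^2 - 27*v) dv.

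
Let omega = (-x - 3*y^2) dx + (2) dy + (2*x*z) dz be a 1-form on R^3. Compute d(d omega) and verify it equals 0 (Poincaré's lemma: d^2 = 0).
d(d omega) = 0

Step 1: d omega = sum_{i<j} (∂f_j/∂x_i - ∂f_i/∂x_j) dx_i ∧ dx_j:
  coeff of dx ∧ dy: 6*y
  coeff of dx ∧ dz: 2*z
  coeff of dy ∧ dz: 0
Step 2: Apply d again to each 2-form coefficient. The only possible 3-form in R^3 is dx ∧ dy ∧ dz, with coefficient
  ∂(coeff of dy∧dz)/∂x - ∂(coeff of dx∧dz)/∂y + ∂(coeff of dx∧dy)/∂z
  = ∂/∂x (0) - ∂/∂y (2*z) + ∂/∂z (6*y).
Each of these terms simplifies to sums of mixed partials that cancel in pairs. The result is 0 (by equality of mixed partials for smooth functions — Schwarz / Clairaut).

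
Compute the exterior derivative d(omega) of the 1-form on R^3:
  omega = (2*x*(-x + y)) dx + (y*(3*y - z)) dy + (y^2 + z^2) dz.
d(omega) = (-2*x) dx ∧ dy + (3*y) dy ∧ dz

For a 1-form omega = sum_i f_i dx_i, the exterior derivative is
  d(omega) = sum_{i < j} (∂f_j/∂x_i - ∂f_i/∂x_j) dx_i ∧ dx_j.
  coefficient of dx ∧ dy: ∂f_2/∂x - ∂f_1/∂y = ∂(y*(3*y - z))/∂x - ∂(2*x*(-x + y))/∂y = -2*x
  coefficient of dy ∧ dz: ∂f_3/∂y - ∂f_2/∂z = ∂(y^2 + z^2)/∂y - ∂(y*(3*y - z))/∂z = 3*y
Assembling: d(omega) = (-2*x) dx ∧ dy + (3*y) dy ∧ dz.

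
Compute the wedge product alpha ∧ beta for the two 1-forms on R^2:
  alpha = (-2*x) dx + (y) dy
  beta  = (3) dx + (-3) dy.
alpha ∧ beta = (6*x - 3*y) dx ∧ dy

Distribute the wedge, using dx_i ∧ dx_j = -dx_j ∧ dx_i and dx_i ∧ dx_i = 0. For each pair (i, j) with i < j, the coefficient of dx_i ∧ dx_j in alpha ∧ beta is (alpha_i * beta_j - alpha_j * beta_i). Collecting: alpha ∧ beta = (6*x - 3*y) dx ∧ dy.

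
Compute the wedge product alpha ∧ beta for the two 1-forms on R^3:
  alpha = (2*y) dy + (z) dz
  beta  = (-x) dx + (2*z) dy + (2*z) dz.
alpha ∧ beta = (2*x*y) dx ∧ dy + (2*z*(2*y - z)) dy ∧ dz + (x*z) dx ∧ dz

Distribute the wedge, using dx_i ∧ dx_j = -dx_j ∧ dx_i and dx_i ∧ dx_i = 0. For each pair (i, j) with i < j, the coefficient of dx_i ∧ dx_j in alpha ∧ beta is (alpha_i * beta_j - alpha_j * beta_i). Collecting: alpha ∧ beta = (2*x*y) dx ∧ dy + (2*z*(2*y - z)) dy ∧ dz + (x*z) dx ∧ dz.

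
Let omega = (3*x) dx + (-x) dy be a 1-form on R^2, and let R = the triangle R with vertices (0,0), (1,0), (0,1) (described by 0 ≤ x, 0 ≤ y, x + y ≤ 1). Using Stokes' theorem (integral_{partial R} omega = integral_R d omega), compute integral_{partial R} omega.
integral_(partial R) omega = -1/2

Stokes: integral_partial_R omega = integral_R d omega with d omega = (∂Q/∂x - ∂P/∂y) dx ∧ dy.
  ∂Q/∂x = -1
  ∂P/∂y = 0
  integrand = ∂Q/∂x - ∂P/∂y = -1.
Integrating over R: integral_0^1 integral_0^{1-x} (-1) dy dx = -1/2.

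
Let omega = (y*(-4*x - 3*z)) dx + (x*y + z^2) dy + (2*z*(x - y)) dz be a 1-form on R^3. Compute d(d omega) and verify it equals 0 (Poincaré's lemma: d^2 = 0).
d(d omega) = 0

Step 1: d omega = sum_{i<j} (∂f_j/∂x_i - ∂f_i/∂x_j) dx_i ∧ dx_j:
  coeff of dx ∧ dy: 4*x + y + 3*z
  coeff of dx ∧ dz: 3*y + 2*z
  coeff of dy ∧ dz: -4*z
Step 2: Apply d again to each 2-form coefficient. The only possible 3-form in R^3 is dx ∧ dy ∧ dz, with coefficient
  ∂(coeff of dy∧dz)/∂x - ∂(coeff of dx∧dz)/∂y + ∂(coeff of dx∧dy)/∂z
  = ∂/∂x (-4*z) - ∂/∂y (3*y + 2*z) + ∂/∂z (4*x + y + 3*z).
Each of these terms simplifies to sums of mixed partials that cancel in pairs. The result is 0 (by equality of mixed partials for smooth functions — Schwarz / Clairaut).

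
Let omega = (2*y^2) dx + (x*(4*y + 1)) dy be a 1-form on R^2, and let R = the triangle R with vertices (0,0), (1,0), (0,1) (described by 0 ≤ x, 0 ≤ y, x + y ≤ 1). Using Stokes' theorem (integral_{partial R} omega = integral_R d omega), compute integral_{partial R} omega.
integral_(partial R) omega = 1/2

Stokes: integral_partial_R omega = integral_R d omega with d omega = (∂Q/∂x - ∂P/∂y) dx ∧ dy.
  ∂Q/∂x = 4*y + 1
  ∂P/∂y = 4*y
  integrand = ∂Q/∂x - ∂P/∂y = 1.
Integrating over R: integral_0^1 integral_0^{1-x} (1) dy dx = 1/2.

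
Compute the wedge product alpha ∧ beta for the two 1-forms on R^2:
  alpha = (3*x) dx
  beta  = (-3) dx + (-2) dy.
alpha ∧ beta = (-6*x) dx ∧ dy

Distribute the wedge, using dx_i ∧ dx_j = -dx_j ∧ dx_i and dx_i ∧ dx_i = 0. For each pair (i, j) with i < j, the coefficient of dx_i ∧ dx_j in alpha ∧ beta is (alpha_i * beta_j - alpha_j * beta_i). Collecting: alpha ∧ beta = (-6*x) dx ∧ dy.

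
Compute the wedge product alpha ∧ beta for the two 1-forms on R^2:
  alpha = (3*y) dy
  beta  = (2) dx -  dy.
alpha ∧ beta = (-6*y) dx ∧ dy

Distribute the wedge, using dx_i ∧ dx_j = -dx_j ∧ dx_i and dx_i ∧ dx_i = 0. For each pair (i, j) with i < j, the coefficient of dx_i ∧ dx_j in alpha ∧ beta is (alpha_i * beta_j - alpha_j * beta_i). Collecting: alpha ∧ beta = (-6*y) dx ∧ dy.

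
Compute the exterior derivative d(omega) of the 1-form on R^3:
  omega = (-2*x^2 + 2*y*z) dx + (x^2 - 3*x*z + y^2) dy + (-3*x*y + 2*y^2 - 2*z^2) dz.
d(omega) = (2*x - 5*z) dx ∧ dy + (-5*y) dx ∧ dz + (4*y) dy ∧ dz

For a 1-form omega = sum_i f_i dx_i, the exterior derivative is
  d(omega) = sum_{i < j} (∂f_j/∂x_i - ∂f_i/∂x_j) dx_i ∧ dx_j.
  coefficient of dx ∧ dy: ∂f_2/∂x - ∂f_1/∂y = ∂(x^2 - 3*x*z + y^2)/∂x - ∂(-2*x^2 + 2*y*z)/∂y = 2*x - 5*z
  coefficient of dx ∧ dz: ∂f_3/∂x - ∂f_1/∂z = ∂(-3*x*y + 2*y^2 - 2*z^2)/∂x - ∂(-2*x^2 + 2*y*z)/∂z = -5*y
  coefficient of dy ∧ dz: ∂f_3/∂y - ∂f_2/∂z = ∂(-3*x*y + 2*y^2 - 2*z^2)/∂y - ∂(x^2 - 3*x*z + y^2)/∂z = 4*y
Assembling: d(omega) = (2*x - 5*z) dx ∧ dy + (-5*y) dx ∧ dz + (4*y) dy ∧ dz.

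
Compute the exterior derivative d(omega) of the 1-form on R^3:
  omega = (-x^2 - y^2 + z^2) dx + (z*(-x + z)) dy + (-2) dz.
d(omega) = (2*y - z) dx ∧ dy + (-2*z) dx ∧ dz + (x - 2*z) dy ∧ dz

For a 1-form omega = sum_i f_i dx_i, the exterior derivative is
  d(omega) = sum_{i < j} (∂f_j/∂x_i - ∂f_i/∂x_j) dx_i ∧ dx_j.
  coefficient of dx ∧ dy: ∂f_2/∂x - ∂f_1/∂y = ∂(z*(-x + z))/∂x - ∂(-x^2 - y^2 + z^2)/∂y = 2*y - z
  coefficient of dx ∧ dz: ∂f_3/∂x - ∂f_1/∂z = ∂(-2)/∂x - ∂(-x^2 - y^2 + z^2)/∂z = -2*z
  coefficient of dy ∧ dz: ∂f_3/∂y - ∂f_2/∂z = ∂(-2)/∂y - ∂(z*(-x + z))/∂z = x - 2*z
Assembling: d(omega) = (2*y - z) dx ∧ dy + (-2*z) dx ∧ dz + (x - 2*z) dy ∧ dz.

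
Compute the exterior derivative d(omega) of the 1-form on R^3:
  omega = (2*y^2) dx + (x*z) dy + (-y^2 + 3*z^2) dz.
d(omega) = (-4*y + z) dx ∧ dy + (-x - 2*y) dy ∧ dz

For a 1-form omega = sum_i f_i dx_i, the exterior derivative is
  d(omega) = sum_{i < j} (∂f_j/∂x_i - ∂f_i/∂x_j) dx_i ∧ dx_j.
  coefficient of dx ∧ dy: ∂f_2/∂x - ∂f_1/∂y = ∂(x*z)/∂x - ∂(2*y^2)/∂y = -4*y + z
  coefficient of dy ∧ dz: ∂f_3/∂y - ∂f_2/∂z = ∂(-y^2 + 3*z^2)/∂y - ∂(x*z)/∂z = -x - 2*y
Assembling: d(omega) = (-4*y + z) dx ∧ dy + (-x - 2*y) dy ∧ dz.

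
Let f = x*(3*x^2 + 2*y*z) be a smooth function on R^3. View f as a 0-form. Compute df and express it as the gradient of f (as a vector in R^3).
df = (9*x^2 + 2*y*z) dx + (2*x*z) dy + (2*x*y) dz; grad f = (9*x^2 + 2*y*z, 2*x*z, 2*x*y)

For a 0-form f, d f = (∂f/∂x) dx + (∂f/∂y) dy + (∂f/∂z) dz. The components of the vector representation are exactly the entries of grad f in Cartesian coordinates:
  ∂f/∂x = 9*x^2 + 2*y*z
  ∂f/∂y = 2*x*z
  ∂f/∂z = 2*x*y.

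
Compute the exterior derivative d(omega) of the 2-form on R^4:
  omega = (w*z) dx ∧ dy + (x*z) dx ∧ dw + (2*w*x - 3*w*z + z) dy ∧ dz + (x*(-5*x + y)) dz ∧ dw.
d(omega) = (3*w) dx ∧ dy ∧ dz + (z) dx ∧ dy ∧ dw + (-11*x + y) dx ∧ dz ∧ dw + (3*x - 3*z) dy ∧ dz ∧ dw

For a 2-form omega = sum_{i<j} g_{ij} dx_i ∧ dx_j, the exterior derivative is
  d(omega) = sum_{i<j} d(g_{ij}) ∧ dx_i ∧ dx_j = sum_{i<j, k} (∂g_{ij}/∂x_k) dx_k ∧ dx_i ∧ dx_j.
Expand each term, using dx_k ∧ dx_i ∧ dx_j = sgn(permutation) dx_{(a)} ∧ dx_{(b)} ∧ dx_{(c)} with (a < b < c) sorted:
  d(w*z) includes (∂/∂z)(w*z) dz = (w) dz, which multiplied by dx ∧ dy gives (w) dx ∧ dy ∧ dz
  d(w*z) includes (∂/∂w)(w*z) dw = (z) dw, which multiplied by dx ∧ dy gives (z) dx ∧ dy ∧ dw
  d(x*z) includes (∂/∂z)(x*z) dz = (x) dz, which multiplied by dx ∧ dw gives (-x) dx ∧ dz ∧ dw
  d(2*w*x - 3*w*z + z) includes (∂/∂x)(2*w*x - 3*w*z + z) dx = (2*w) dx, which multiplied by dy ∧ dz gives (2*w) dx ∧ dy ∧ dz
  d(2*w*x - 3*w*z + z) includes (∂/∂w)(2*w*x - 3*w*z + z) dw = (2*x - 3*z) dw, which multiplied by dy ∧ dz gives (2*x - 3*z) dy ∧ dz ∧ dw
  d(x*(-5*x + y)) includes (∂/∂x)(x*(-5*x + y)) dx = (-10*x + y) dx, which multiplied by dz ∧ dw gives (-10*x + y) dx ∧ dz ∧ dw
  d(x*(-5*x + y)) includes (∂/∂y)(x*(-5*x + y)) dy = (x) dy, which multiplied by dz ∧ dw gives (x) dy ∧ dz ∧ dw
Collecting like 3-forms: d(omega) = (3*w) dx ∧ dy ∧ dz + (z) dx ∧ dy ∧ dw + (-11*x + y) dx ∧ dz ∧ dw + (3*x - 3*z) dy ∧ dz ∧ dw.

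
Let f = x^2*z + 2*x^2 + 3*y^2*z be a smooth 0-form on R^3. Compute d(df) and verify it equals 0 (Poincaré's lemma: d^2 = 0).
d(df) = 0

Step 1: df = sum_i (∂f/∂x_i) dx_i = (2*x*(z + 2)) dx + (6*y*z) dy + (x^2 + 3*y^2) dz.
Step 2: Apply d again. Using the 1-form formula, the coefficient of dx ∧ dy in d(df) is ∂^2 f/∂x ∂y - ∂^2 f/∂y ∂x = (0) - (0) = 0 (equality of mixed partials for smooth f).
Similarly for dx ∧ dz and dy ∧ dz — all coefficients vanish. So d(df) = 0.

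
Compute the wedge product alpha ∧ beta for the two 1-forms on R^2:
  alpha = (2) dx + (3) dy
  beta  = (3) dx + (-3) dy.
alpha ∧ beta = (-15) dx ∧ dy

Distribute the wedge, using dx_i ∧ dx_j = -dx_j ∧ dx_i and dx_i ∧ dx_i = 0. For each pair (i, j) with i < j, the coefficient of dx_i ∧ dx_j in alpha ∧ beta is (alpha_i * beta_j - alpha_j * beta_i). Collecting: alpha ∧ beta = (-15) dx ∧ dy.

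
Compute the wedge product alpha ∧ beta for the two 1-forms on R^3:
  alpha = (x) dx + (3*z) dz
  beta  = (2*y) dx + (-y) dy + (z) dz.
alpha ∧ beta = (-x*y) dx ∧ dy + (z*(x - 6*y)) dx ∧ dz + (3*y*z) dy ∧ dz

Distribute the wedge, using dx_i ∧ dx_j = -dx_j ∧ dx_i and dx_i ∧ dx_i = 0. For each pair (i, j) with i < j, the coefficient of dx_i ∧ dx_j in alpha ∧ beta is (alpha_i * beta_j - alpha_j * beta_i). Collecting: alpha ∧ beta = (-x*y) dx ∧ dy + (z*(x - 6*y)) dx ∧ dz + (3*y*z) dy ∧ dz.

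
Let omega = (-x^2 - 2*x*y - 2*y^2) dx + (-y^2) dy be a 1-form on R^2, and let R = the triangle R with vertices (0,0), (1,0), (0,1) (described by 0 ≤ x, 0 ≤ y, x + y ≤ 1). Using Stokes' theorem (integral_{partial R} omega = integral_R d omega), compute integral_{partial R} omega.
integral_(partial R) omega = 1

Stokes: integral_partial_R omega = integral_R d omega with d omega = (∂Q/∂x - ∂P/∂y) dx ∧ dy.
  ∂Q/∂x = 0
  ∂P/∂y = -2*x - 4*y
  integrand = ∂Q/∂x - ∂P/∂y = 2*x + 4*y.
Integrating over R: integral_0^1 integral_0^{1-x} (2*x + 4*y) dy dx = 1.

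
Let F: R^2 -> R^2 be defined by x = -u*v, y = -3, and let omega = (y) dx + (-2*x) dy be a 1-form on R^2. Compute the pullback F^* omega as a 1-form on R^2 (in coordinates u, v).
F^* omega = (3*v) du + (3*u) dv

Using F^*(f dg) = (f ∘ F) d(g ∘ F), substitute each coordinate x_i by F_i(u, v) in f_i, and replace dx_i by d F_i = (∂F_i/∂u) du + (∂F_i/∂v) dv.
  For the x component: f_1(F) = -3; d F_1 = (-v) du + (-u) dv
  For the y component: f_2(F) = 2*u*v; d F_2 = (0) du + (0) dv
Combining and collecting du, dv coefficients:
  coeff of du: 3*v
  coeff of dv: 3*u
F^* omega = (3*v) du + (3*u) dv.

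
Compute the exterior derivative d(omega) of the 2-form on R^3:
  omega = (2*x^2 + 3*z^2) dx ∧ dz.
d(omega) = 0

For a 2-form omega = sum_{i<j} g_{ij} dx_i ∧ dx_j, the exterior derivative is
  d(omega) = sum_{i<j} d(g_{ij}) ∧ dx_i ∧ dx_j = sum_{i<j, k} (∂g_{ij}/∂x_k) dx_k ∧ dx_i ∧ dx_j.
Expand each term, using dx_k ∧ dx_i ∧ dx_j = sgn(permutation) dx_{(a)} ∧ dx_{(b)} ∧ dx_{(c)} with (a < b < c) sorted:

Collecting like 3-forms: d(omega) = 0.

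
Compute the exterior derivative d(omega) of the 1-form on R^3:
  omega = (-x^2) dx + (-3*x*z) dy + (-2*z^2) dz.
d(omega) = (-3*z) dx ∧ dy + (3*x) dy ∧ dz

For a 1-form omega = sum_i f_i dx_i, the exterior derivative is
  d(omega) = sum_{i < j} (∂f_j/∂x_i - ∂f_i/∂x_j) dx_i ∧ dx_j.
  coefficient of dx ∧ dy: ∂f_2/∂x - ∂f_1/∂y = ∂(-3*x*z)/∂x - ∂(-x^2)/∂y = -3*z
  coefficient of dy ∧ dz: ∂f_3/∂y - ∂f_2/∂z = ∂(-2*z^2)/∂y - ∂(-3*x*z)/∂z = 3*x
Assembling: d(omega) = (-3*z) dx ∧ dy + (3*x) dy ∧ dz.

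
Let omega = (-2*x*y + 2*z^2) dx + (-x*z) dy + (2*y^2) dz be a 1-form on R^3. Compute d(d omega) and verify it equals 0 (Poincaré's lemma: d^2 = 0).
d(d omega) = 0

Step 1: d omega = sum_{i<j} (∂f_j/∂x_i - ∂f_i/∂x_j) dx_i ∧ dx_j:
  coeff of dx ∧ dy: 2*x - z
  coeff of dx ∧ dz: -4*z
  coeff of dy ∧ dz: x + 4*y
Step 2: Apply d again to each 2-form coefficient. The only possible 3-form in R^3 is dx ∧ dy ∧ dz, with coefficient
  ∂(coeff of dy∧dz)/∂x - ∂(coeff of dx∧dz)/∂y + ∂(coeff of dx∧dy)/∂z
  = ∂/∂x (x + 4*y) - ∂/∂y (-4*z) + ∂/∂z (2*x - z).
Each of these terms simplifies to sums of mixed partials that cancel in pairs. The result is 0 (by equality of mixed partials for smooth functions — Schwarz / Clairaut).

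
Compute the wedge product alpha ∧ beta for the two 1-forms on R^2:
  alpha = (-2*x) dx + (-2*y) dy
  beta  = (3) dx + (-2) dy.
alpha ∧ beta = (4*x + 6*y) dx ∧ dy

Distribute the wedge, using dx_i ∧ dx_j = -dx_j ∧ dx_i and dx_i ∧ dx_i = 0. For each pair (i, j) with i < j, the coefficient of dx_i ∧ dx_j in alpha ∧ beta is (alpha_i * beta_j - alpha_j * beta_i). Collecting: alpha ∧ beta = (4*x + 6*y) dx ∧ dy.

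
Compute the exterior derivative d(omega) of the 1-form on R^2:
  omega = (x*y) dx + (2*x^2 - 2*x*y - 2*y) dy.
d(omega) = (3*x - 2*y) dx ∧ dy

For a 1-form omega = sum_i f_i dx_i, the exterior derivative is
  d(omega) = sum_{i < j} (∂f_j/∂x_i - ∂f_i/∂x_j) dx_i ∧ dx_j.
  coefficient of dx ∧ dy: ∂f_2/∂x - ∂f_1/∂y = ∂(2*x^2 - 2*x*y - 2*y)/∂x - ∂(x*y)/∂y = 3*x - 2*y
Assembling: d(omega) = (3*x - 2*y) dx ∧ dy.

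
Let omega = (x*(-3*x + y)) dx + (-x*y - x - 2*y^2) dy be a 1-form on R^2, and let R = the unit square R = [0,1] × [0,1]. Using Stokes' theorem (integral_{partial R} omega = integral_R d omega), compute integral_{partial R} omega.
integral_(partial R) omega = -2

Stokes: integral_partial_R omega = integral_R d omega with d omega = (∂Q/∂x - ∂P/∂y) dx ∧ dy.
  ∂Q/∂x = -y - 1
  ∂P/∂y = x
  integrand = ∂Q/∂x - ∂P/∂y = -x - y - 1.
Integrating over R: integral_0^1 integral_0^1 (-x - y - 1) dx dy = -2.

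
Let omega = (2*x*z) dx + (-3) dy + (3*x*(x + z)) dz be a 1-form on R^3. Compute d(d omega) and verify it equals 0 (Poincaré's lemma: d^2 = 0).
d(d omega) = 0

Step 1: d omega = sum_{i<j} (∂f_j/∂x_i - ∂f_i/∂x_j) dx_i ∧ dx_j:
  coeff of dx ∧ dy: 0
  coeff of dx ∧ dz: 4*x + 3*z
  coeff of dy ∧ dz: 0
Step 2: Apply d again to each 2-form coefficient. The only possible 3-form in R^3 is dx ∧ dy ∧ dz, with coefficient
  ∂(coeff of dy∧dz)/∂x - ∂(coeff of dx∧dz)/∂y + ∂(coeff of dx∧dy)/∂z
  = ∂/∂x (0) - ∂/∂y (4*x + 3*z) + ∂/∂z (0).
Each of these terms simplifies to sums of mixed partials that cancel in pairs. The result is 0 (by equality of mixed partials for smooth functions — Schwarz / Clairaut).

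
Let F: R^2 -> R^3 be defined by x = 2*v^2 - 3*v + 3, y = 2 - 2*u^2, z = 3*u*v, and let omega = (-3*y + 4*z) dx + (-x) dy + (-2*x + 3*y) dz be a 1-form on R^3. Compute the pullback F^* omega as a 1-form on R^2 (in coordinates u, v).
F^* omega = (-18*u^2*v + 8*u*v^2 - 12*u*v + 12*u - 12*v^3 + 18*v^2) du + (-18*u^3 + 24*u^2*v - 18*u^2 + 36*u*v^2 - 18*u*v - 24*v + 18) dv

Using F^*(f dg) = (f ∘ F) d(g ∘ F), substitute each coordinate x_i by F_i(u, v) in f_i, and replace dx_i by d F_i = (∂F_i/∂u) du + (∂F_i/∂v) dv.
  For the x component: f_1(F) = 6*u^2 + 12*u*v - 6; d F_1 = (0) du + (4*v - 3) dv
  For the y component: f_2(F) = -2*v^2 + 3*v - 3; d F_2 = (-4*u) du + (0) dv
  For the z component: f_3(F) = -6*u^2 - 4*v^2 + 6*v; d F_3 = (3*v) du + (3*u) dv
Combining and collecting du, dv coefficients:
  coeff of du: -18*u^2*v + 8*u*v^2 - 12*u*v + 12*u - 12*v^3 + 18*v^2
  coeff of dv: -18*u^3 + 24*u^2*v - 18*u^2 + 36*u*v^2 - 18*u*v - 24*v + 18
F^* omega = (-18*u^2*v + 8*u*v^2 - 12*u*v + 12*u - 12*v^3 + 18*v^2) du + (-18*u^3 + 24*u^2*v - 18*u^2 + 36*u*v^2 - 18*u*v - 24*v + 18) dv.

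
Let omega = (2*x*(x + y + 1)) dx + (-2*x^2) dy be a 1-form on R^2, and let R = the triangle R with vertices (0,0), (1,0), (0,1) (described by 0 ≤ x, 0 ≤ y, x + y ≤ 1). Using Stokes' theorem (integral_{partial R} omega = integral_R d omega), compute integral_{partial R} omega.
integral_(partial R) omega = -1

Stokes: integral_partial_R omega = integral_R d omega with d omega = (∂Q/∂x - ∂P/∂y) dx ∧ dy.
  ∂Q/∂x = -4*x
  ∂P/∂y = 2*x
  integrand = ∂Q/∂x - ∂P/∂y = -6*x.
Integrating over R: integral_0^1 integral_0^{1-x} (-6*x) dy dx = -1.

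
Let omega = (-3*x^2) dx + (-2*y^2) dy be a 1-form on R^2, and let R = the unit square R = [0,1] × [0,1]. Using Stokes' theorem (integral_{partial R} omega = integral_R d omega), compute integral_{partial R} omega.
integral_(partial R) omega = 0

Stokes: integral_partial_R omega = integral_R d omega with d omega = (∂Q/∂x - ∂P/∂y) dx ∧ dy.
  ∂Q/∂x = 0
  ∂P/∂y = 0
  integrand = ∂Q/∂x - ∂P/∂y = 0.
Integrating over R: integral_0^1 integral_0^1 (0) dx dy = 0.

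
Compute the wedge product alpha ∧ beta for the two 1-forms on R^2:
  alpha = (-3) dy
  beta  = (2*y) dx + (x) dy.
alpha ∧ beta = (6*y) dx ∧ dy

Distribute the wedge, using dx_i ∧ dx_j = -dx_j ∧ dx_i and dx_i ∧ dx_i = 0. For each pair (i, j) with i < j, the coefficient of dx_i ∧ dx_j in alpha ∧ beta is (alpha_i * beta_j - alpha_j * beta_i). Collecting: alpha ∧ beta = (6*y) dx ∧ dy.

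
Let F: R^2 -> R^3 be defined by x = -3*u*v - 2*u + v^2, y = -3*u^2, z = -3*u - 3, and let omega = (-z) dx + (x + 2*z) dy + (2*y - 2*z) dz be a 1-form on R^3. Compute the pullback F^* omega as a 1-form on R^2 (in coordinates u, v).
F^* omega = (18*u^2*v + 66*u^2 - 6*u*v^2 - 9*u*v + 12*u - 9*v - 24) du + (-9*u^2 + 6*u*v - 9*u + 6*v) dv

Using F^*(f dg) = (f ∘ F) d(g ∘ F), substitute each coordinate x_i by F_i(u, v) in f_i, and replace dx_i by d F_i = (∂F_i/∂u) du + (∂F_i/∂v) dv.
  For the x component: f_1(F) = 3*u + 3; d F_1 = (-3*v - 2) du + (-3*u + 2*v) dv
  For the y component: f_2(F) = -3*u*v - 8*u + v^2 - 6; d F_2 = (-6*u) du + (0) dv
  For the z component: f_3(F) = -6*u^2 + 6*u + 6; d F_3 = (-3) du + (0) dv
Combining and collecting du, dv coefficients:
  coeff of du: 18*u^2*v + 66*u^2 - 6*u*v^2 - 9*u*v + 12*u - 9*v - 24
  coeff of dv: -9*u^2 + 6*u*v - 9*u + 6*v
F^* omega = (18*u^2*v + 66*u^2 - 6*u*v^2 - 9*u*v + 12*u - 9*v - 24) du + (-9*u^2 + 6*u*v - 9*u + 6*v) dv.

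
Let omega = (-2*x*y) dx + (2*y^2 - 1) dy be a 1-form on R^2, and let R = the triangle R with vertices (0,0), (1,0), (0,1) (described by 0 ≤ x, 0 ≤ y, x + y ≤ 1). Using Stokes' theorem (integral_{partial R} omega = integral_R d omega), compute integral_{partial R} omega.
integral_(partial R) omega = 1/3

Stokes: integral_partial_R omega = integral_R d omega with d omega = (∂Q/∂x - ∂P/∂y) dx ∧ dy.
  ∂Q/∂x = 0
  ∂P/∂y = -2*x
  integrand = ∂Q/∂x - ∂P/∂y = 2*x.
Integrating over R: integral_0^1 integral_0^{1-x} (2*x) dy dx = 1/3.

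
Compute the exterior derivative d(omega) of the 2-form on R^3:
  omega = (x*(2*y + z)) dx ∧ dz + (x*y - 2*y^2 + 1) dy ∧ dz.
d(omega) = (-2*x + y) dx ∧ dy ∧ dz

For a 2-form omega = sum_{i<j} g_{ij} dx_i ∧ dx_j, the exterior derivative is
  d(omega) = sum_{i<j} d(g_{ij}) ∧ dx_i ∧ dx_j = sum_{i<j, k} (∂g_{ij}/∂x_k) dx_k ∧ dx_i ∧ dx_j.
Expand each term, using dx_k ∧ dx_i ∧ dx_j = sgn(permutation) dx_{(a)} ∧ dx_{(b)} ∧ dx_{(c)} with (a < b < c) sorted:
  d(x*(2*y + z)) includes (∂/∂y)(x*(2*y + z)) dy = (2*x) dy, which multiplied by dx ∧ dz gives (-2*x) dx ∧ dy ∧ dz
  d(x*y - 2*y^2 + 1) includes (∂/∂x)(x*y - 2*y^2 + 1) dx = (y) dx, which multiplied by dy ∧ dz gives (y) dx ∧ dy ∧ dz
Collecting like 3-forms: d(omega) = (-2*x + y) dx ∧ dy ∧ dz.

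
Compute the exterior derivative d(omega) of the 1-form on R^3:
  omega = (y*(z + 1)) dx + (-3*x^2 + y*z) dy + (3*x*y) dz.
d(omega) = (-6*x - z - 1) dx ∧ dy + (2*y) dx ∧ dz + (3*x - y) dy ∧ dz

For a 1-form omega = sum_i f_i dx_i, the exterior derivative is
  d(omega) = sum_{i < j} (∂f_j/∂x_i - ∂f_i/∂x_j) dx_i ∧ dx_j.
  coefficient of dx ∧ dy: ∂f_2/∂x - ∂f_1/∂y = ∂(-3*x^2 + y*z)/∂x - ∂(y*(z + 1))/∂y = -6*x - z - 1
  coefficient of dx ∧ dz: ∂f_3/∂x - ∂f_1/∂z = ∂(3*x*y)/∂x - ∂(y*(z + 1))/∂z = 2*y
  coefficient of dy ∧ dz: ∂f_3/∂y - ∂f_2/∂z = ∂(3*x*y)/∂y - ∂(-3*x^2 + y*z)/∂z = 3*x - y
Assembling: d(omega) = (-6*x - z - 1) dx ∧ dy + (2*y) dx ∧ dz + (3*x - y) dy ∧ dz.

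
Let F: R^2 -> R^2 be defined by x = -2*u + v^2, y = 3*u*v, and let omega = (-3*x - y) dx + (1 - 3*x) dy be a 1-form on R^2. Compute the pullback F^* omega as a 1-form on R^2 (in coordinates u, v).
F^* omega = (24*u*v - 12*u - 9*v^3 + 6*v^2 + 3*v) du + (18*u^2 - 15*u*v^2 + 12*u*v + 3*u - 6*v^3) dv

Using F^*(f dg) = (f ∘ F) d(g ∘ F), substitute each coordinate x_i by F_i(u, v) in f_i, and replace dx_i by d F_i = (∂F_i/∂u) du + (∂F_i/∂v) dv.
  For the x component: f_1(F) = -3*u*v + 6*u - 3*v^2; d F_1 = (-2) du + (2*v) dv
  For the y component: f_2(F) = 6*u - 3*v^2 + 1; d F_2 = (3*v) du + (3*u) dv
Combining and collecting du, dv coefficients:
  coeff of du: 24*u*v - 12*u - 9*v^3 + 6*v^2 + 3*v
  coeff of dv: 18*u^2 - 15*u*v^2 + 12*u*v + 3*u - 6*v^3
F^* omega = (24*u*v - 12*u - 9*v^3 + 6*v^2 + 3*v) du + (18*u^2 - 15*u*v^2 + 12*u*v + 3*u - 6*v^3) dv.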